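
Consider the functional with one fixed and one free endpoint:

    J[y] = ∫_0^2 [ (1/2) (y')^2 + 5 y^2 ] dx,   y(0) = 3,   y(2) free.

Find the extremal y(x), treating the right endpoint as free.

The Lagrangian L = (1/2) (y')^2 + 5 y^2 gives
    ∂L/∂y = 10 y,   ∂L/∂y' = y'.
Euler-Lagrange: y'' − 10 y = 0.
With k = sqrt(10), the general solution is
    y(x) = A cosh(sqrt(10) x) + B sinh(sqrt(10) x).
Fixed left endpoint y(0) = 3 ⇒ A = 3.
The right endpoint x = 2 is free, so the natural (transversality) condition is ∂L/∂y' |_{x=2} = 0, i.e. y'(2) = 0.
Compute y'(x) = A k sinh(k x) + B k cosh(k x), so
    y'(2) = A k sinh(k·2) + B k cosh(k·2) = 0
    ⇒ B = −A tanh(k·2) = − 3 tanh(sqrt(10)·2).
Therefore the extremal is
    y(x) = 3 cosh(sqrt(10) x) − 3 tanh(sqrt(10)·2) sinh(sqrt(10) x).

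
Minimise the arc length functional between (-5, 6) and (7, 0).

Arc-length functional: J[y] = ∫ sqrt(1 + (y')^2) dx.
Lagrangian L = sqrt(1 + (y')^2) has no explicit y dependence, so ∂L/∂y = 0 and the Euler-Lagrange equation gives
    d/dx( y' / sqrt(1 + (y')^2) ) = 0  ⇒  y' / sqrt(1 + (y')^2) = const.
Hence y' is constant, so y(x) is affine.
Fitting the endpoints (-5, 6) and (7, 0):
    slope m = (0 − 6) / (7 − (-5)) = -1/2,
    intercept c = 6 − m·(-5) = 7/2.
Extremal: y(x) = (-1/2) x + 7/2.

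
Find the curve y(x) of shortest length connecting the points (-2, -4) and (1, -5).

Arc-length functional: J[y] = ∫ sqrt(1 + (y')^2) dx.
Lagrangian L = sqrt(1 + (y')^2) has no explicit y dependence, so ∂L/∂y = 0 and the Euler-Lagrange equation gives
    d/dx( y' / sqrt(1 + (y')^2) ) = 0  ⇒  y' / sqrt(1 + (y')^2) = const.
Hence y' is constant, so y(x) is affine.
Fitting the endpoints (-2, -4) and (1, -5):
    slope m = ((-5) − (-4)) / (1 − (-2)) = -1/3,
    intercept c = (-4) − m·(-2) = -14/3.
Extremal: y(x) = (-1/3) x - 14/3.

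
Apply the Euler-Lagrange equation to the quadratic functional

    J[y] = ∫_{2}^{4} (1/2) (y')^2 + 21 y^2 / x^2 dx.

The Lagrangian is L = (1/2) (y')^2 + 21 y^2 / x^2.
Compute ∂L/∂y = 42y/x^2, ∂L/∂y' = y'.
The Euler-Lagrange equation d/dx(∂L/∂y') − ∂L/∂y = 0 reduces to
    y'' − 42/x^2 · y = 0  (x > 0).
Its general solution is
    y(x) = A x^7 + B x^(-6),
with A, B fixed by the endpoint conditions.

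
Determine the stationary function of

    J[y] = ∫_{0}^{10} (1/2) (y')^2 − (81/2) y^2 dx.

The Lagrangian is L = (1/2) (y')^2 − (81/2) y^2.
Compute ∂L/∂y = -81y, ∂L/∂y' = y'.
The Euler-Lagrange equation d/dx(∂L/∂y') − ∂L/∂y = 0 reduces to
    y'' + 81 y = 0.
Its general solution is
    y(x) = A sin(9x) + B cos(9x),
with A, B fixed by the endpoint conditions.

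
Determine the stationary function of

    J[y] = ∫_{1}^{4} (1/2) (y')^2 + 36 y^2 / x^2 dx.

The Lagrangian is L = (1/2) (y')^2 + 36 y^2 / x^2.
Compute ∂L/∂y = 72y/x^2, ∂L/∂y' = y'.
The Euler-Lagrange equation d/dx(∂L/∂y') − ∂L/∂y = 0 reduces to
    y'' − 72/x^2 · y = 0  (x > 0).
Its general solution is
    y(x) = A x^9 + B x^(-8),
with A, B fixed by the endpoint conditions.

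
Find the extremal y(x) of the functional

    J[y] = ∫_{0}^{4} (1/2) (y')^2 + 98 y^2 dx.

The Lagrangian is L = (1/2) (y')^2 + 98 y^2.
Compute ∂L/∂y = 196y, ∂L/∂y' = y'.
The Euler-Lagrange equation d/dx(∂L/∂y') − ∂L/∂y = 0 reduces to
    y'' − 196 y = 0.
Its general solution is
    y(x) = A e^(14x) + B e^(−14x),
with A, B fixed by the endpoint conditions.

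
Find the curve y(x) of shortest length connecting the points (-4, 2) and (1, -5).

Arc-length functional: J[y] = ∫ sqrt(1 + (y')^2) dx.
Lagrangian L = sqrt(1 + (y')^2) has no explicit y dependence, so ∂L/∂y = 0 and the Euler-Lagrange equation gives
    d/dx( y' / sqrt(1 + (y')^2) ) = 0  ⇒  y' / sqrt(1 + (y')^2) = const.
Hence y' is constant, so y(x) is affine.
Fitting the endpoints (-4, 2) and (1, -5):
    slope m = ((-5) − 2) / (1 − (-4)) = -7/5,
    intercept c = 2 − m·(-4) = -18/5.
Extremal: y(x) = (-7/5) x - 18/5.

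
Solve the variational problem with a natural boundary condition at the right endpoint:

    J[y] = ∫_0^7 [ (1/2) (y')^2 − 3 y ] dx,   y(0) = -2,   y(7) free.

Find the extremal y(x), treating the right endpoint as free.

The Lagrangian L = (1/2) (y')^2 − 3 y gives
    ∂L/∂y = −3,   ∂L/∂y' = y'.
Euler-Lagrange: d/dx(y') − (−3) = 0, i.e. y'' + 3 = 0, so
    y(x) = −(3/2) x^2 + C1 x + C2.
Fixed left endpoint y(0) = -2 ⇒ C2 = -2.
The right endpoint x = 7 is free, so the natural (transversality) condition is ∂L/∂y' |_{x=7} = 0, i.e. y'(7) = 0.
Compute y'(x) = −3 x + C1, so y'(7) = −21 + C1 = 0 ⇒ C1 = 21.
Therefore the extremal is
    y(x) = −(3/2) x^2 + 21 x − 2.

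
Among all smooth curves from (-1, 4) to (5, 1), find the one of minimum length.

Arc-length functional: J[y] = ∫ sqrt(1 + (y')^2) dx.
Lagrangian L = sqrt(1 + (y')^2) has no explicit y dependence, so ∂L/∂y = 0 and the Euler-Lagrange equation gives
    d/dx( y' / sqrt(1 + (y')^2) ) = 0  ⇒  y' / sqrt(1 + (y')^2) = const.
Hence y' is constant, so y(x) is affine.
Fitting the endpoints (-1, 4) and (5, 1):
    slope m = (1 − 4) / (5 − (-1)) = -1/2,
    intercept c = 4 − m·(-1) = 7/2.
Extremal: y(x) = (-1/2) x + 7/2.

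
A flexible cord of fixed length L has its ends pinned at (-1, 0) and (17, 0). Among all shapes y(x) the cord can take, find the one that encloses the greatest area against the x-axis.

Set up the augmented Lagrangian using a multiplier λ for the length constraint:
    F(y, y') = y − λ sqrt(1 + y'^2).
F has no explicit x dependence, so the Beltrami identity yields a first integral
    F − y' ∂F/∂y' = C.
Compute ∂F/∂y' = −λ y' / sqrt(1 + y'^2). Then
    y − λ sqrt(1 + y'^2) + λ y'^2 / sqrt(1 + y'^2) = C
    ⇒  y − λ / sqrt(1 + y'^2) = C.
Solving for y' and integrating gives
    (x − a)^2 + (y − b)^2 = λ^2,
a circular arc of radius λ. The constants a, b are determined by the endpoint conditions y(-1) = y(17) = 0, and λ is fixed implicitly by the length constraint
    ∫_{-1}^{17} sqrt(1 + y'^2) dx = L.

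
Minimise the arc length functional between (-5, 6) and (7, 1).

Arc-length functional: J[y] = ∫ sqrt(1 + (y')^2) dx.
Lagrangian L = sqrt(1 + (y')^2) has no explicit y dependence, so ∂L/∂y = 0 and the Euler-Lagrange equation gives
    d/dx( y' / sqrt(1 + (y')^2) ) = 0  ⇒  y' / sqrt(1 + (y')^2) = const.
Hence y' is constant, so y(x) is affine.
Fitting the endpoints (-5, 6) and (7, 1):
    slope m = (1 − 6) / (7 − (-5)) = -5/12,
    intercept c = 6 − m·(-5) = 47/12.
Extremal: y(x) = (-5/12) x + 47/12.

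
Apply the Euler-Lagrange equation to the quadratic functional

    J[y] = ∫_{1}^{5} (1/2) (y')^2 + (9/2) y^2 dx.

The Lagrangian is L = (1/2) (y')^2 + (9/2) y^2.
Compute ∂L/∂y = 9y, ∂L/∂y' = y'.
The Euler-Lagrange equation d/dx(∂L/∂y') − ∂L/∂y = 0 reduces to
    y'' − 9 y = 0.
Its general solution is
    y(x) = A e^(3x) + B e^(−3x),
with A, B fixed by the endpoint conditions.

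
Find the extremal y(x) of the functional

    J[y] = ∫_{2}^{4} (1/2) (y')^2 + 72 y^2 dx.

The Lagrangian is L = (1/2) (y')^2 + 72 y^2.
Compute ∂L/∂y = 144y, ∂L/∂y' = y'.
The Euler-Lagrange equation d/dx(∂L/∂y') − ∂L/∂y = 0 reduces to
    y'' − 144 y = 0.
Its general solution is
    y(x) = A e^(12x) + B e^(−12x),
with A, B fixed by the endpoint conditions.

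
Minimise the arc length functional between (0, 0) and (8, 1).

Arc-length functional: J[y] = ∫ sqrt(1 + (y')^2) dx.
Lagrangian L = sqrt(1 + (y')^2) has no explicit y dependence, so ∂L/∂y = 0 and the Euler-Lagrange equation gives
    d/dx( y' / sqrt(1 + (y')^2) ) = 0  ⇒  y' / sqrt(1 + (y')^2) = const.
Hence y' is constant, so y(x) is affine.
Fitting the endpoints (0, 0) and (8, 1):
    slope m = (1 − 0) / (8 − 0) = 1/8,
    intercept c = 0 − m·0 = 0.
Extremal: y(x) = (1/8) x.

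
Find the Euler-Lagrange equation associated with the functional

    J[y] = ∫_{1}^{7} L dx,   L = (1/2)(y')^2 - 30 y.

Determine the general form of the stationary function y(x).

The Lagrangian is L = (1/2)(y')^2 - 30 y.
∂L/∂y = -30.
∂L/∂y' = y'.
The Euler-Lagrange equation d/dx(∂L/∂y') − ∂L/∂y = 0 becomes:
    y'' + 30 = 0
General solution: y(x) = -15 x^2 + A x + B, where A and B are arbitrary constants fixed by the endpoint conditions.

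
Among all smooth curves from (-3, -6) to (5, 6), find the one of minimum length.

Arc-length functional: J[y] = ∫ sqrt(1 + (y')^2) dx.
Lagrangian L = sqrt(1 + (y')^2) has no explicit y dependence, so ∂L/∂y = 0 and the Euler-Lagrange equation gives
    d/dx( y' / sqrt(1 + (y')^2) ) = 0  ⇒  y' / sqrt(1 + (y')^2) = const.
Hence y' is constant, so y(x) is affine.
Fitting the endpoints (-3, -6) and (5, 6):
    slope m = (6 − (-6)) / (5 − (-3)) = 3/2,
    intercept c = (-6) − m·(-3) = -3/2.
Extremal: y(x) = (3/2) x - 3/2.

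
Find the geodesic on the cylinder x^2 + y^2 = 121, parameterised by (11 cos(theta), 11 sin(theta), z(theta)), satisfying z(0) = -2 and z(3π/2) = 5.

Parameterise the cylinder of radius R = 11 as
    r(θ) = (11 cos θ, 11 sin θ, z(θ)).
The arc-length element is
    ds = sqrt(121 + (dz/dθ)^2) dθ,
so the Lagrangian is L = sqrt(121 + z'^2).
L depends on z' only, not on z or θ, so ∂L/∂z = 0 and
    ∂L/∂z' = z' / sqrt(121 + z'^2).
The Euler-Lagrange equation gives
    d/dθ( z' / sqrt(121 + z'^2) ) = 0,
so z' is constant. Integrating once:
    z(θ) = a θ + b,
a helix on the cylinder (a straight line when the cylinder is unrolled). The constants a, b are determined by the endpoint conditions.
With endpoint conditions z(0) = -2 and z(3π/2) = 5: from z(0) = b we get b = -2, and a·3π/2 + -2 = 5 gives a = 14/(3π), so
    z(θ) = (14/(3π)) θ − 2.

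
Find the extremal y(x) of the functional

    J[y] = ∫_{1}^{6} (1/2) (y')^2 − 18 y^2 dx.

The Lagrangian is L = (1/2) (y')^2 − 18 y^2.
Compute ∂L/∂y = -36y, ∂L/∂y' = y'.
The Euler-Lagrange equation d/dx(∂L/∂y') − ∂L/∂y = 0 reduces to
    y'' + 36 y = 0.
Its general solution is
    y(x) = A sin(6x) + B cos(6x),
with A, B fixed by the endpoint conditions.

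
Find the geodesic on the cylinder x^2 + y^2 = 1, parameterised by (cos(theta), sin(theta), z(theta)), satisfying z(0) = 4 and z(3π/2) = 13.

Parameterise the cylinder of radius R = 1 as
    r(θ) = (cos θ, sin θ, z(θ)).
The arc-length element is
    ds = sqrt(1 + (dz/dθ)^2) dθ,
so the Lagrangian is L = sqrt(1 + z'^2).
L depends on z' only, not on z or θ, so ∂L/∂z = 0 and
    ∂L/∂z' = z' / sqrt(1 + z'^2).
The Euler-Lagrange equation gives
    d/dθ( z' / sqrt(1 + z'^2) ) = 0,
so z' is constant. Integrating once:
    z(θ) = a θ + b,
a helix on the cylinder (a straight line when the cylinder is unrolled). The constants a, b are determined by the endpoint conditions.
With endpoint conditions z(0) = 4 and z(3π/2) = 13: from z(0) = b we get b = 4, and a·3π/2 + 4 = 13 gives a = 6/π, so
    z(θ) = (6/π) θ + 4.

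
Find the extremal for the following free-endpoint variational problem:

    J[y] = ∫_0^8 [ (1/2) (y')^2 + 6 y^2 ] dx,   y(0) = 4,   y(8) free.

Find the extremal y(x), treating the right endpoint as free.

The Lagrangian L = (1/2) (y')^2 + 6 y^2 gives
    ∂L/∂y = 12 y,   ∂L/∂y' = y'.
Euler-Lagrange: y'' − 12 y = 0.
With k = sqrt(12), the general solution is
    y(x) = A cosh(sqrt(12) x) + B sinh(sqrt(12) x).
Fixed left endpoint y(0) = 4 ⇒ A = 4.
The right endpoint x = 8 is free, so the natural (transversality) condition is ∂L/∂y' |_{x=8} = 0, i.e. y'(8) = 0.
Compute y'(x) = A k sinh(k x) + B k cosh(k x), so
    y'(8) = A k sinh(k·8) + B k cosh(k·8) = 0
    ⇒ B = −A tanh(k·8) = − 4 tanh(sqrt(12)·8).
Therefore the extremal is
    y(x) = 4 cosh(sqrt(12) x) − 4 tanh(sqrt(12)·8) sinh(sqrt(12) x).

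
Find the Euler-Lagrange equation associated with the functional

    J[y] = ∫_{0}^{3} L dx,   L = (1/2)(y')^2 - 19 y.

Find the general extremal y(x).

The Lagrangian is L = (1/2)(y')^2 - 19 y.
∂L/∂y = -19.
∂L/∂y' = y'.
The Euler-Lagrange equation d/dx(∂L/∂y') − ∂L/∂y = 0 becomes:
    y'' + 19 = 0
General solution: y(x) = -(19/2) x^2 + A x + B, where A and B are arbitrary constants fixed by the endpoint conditions.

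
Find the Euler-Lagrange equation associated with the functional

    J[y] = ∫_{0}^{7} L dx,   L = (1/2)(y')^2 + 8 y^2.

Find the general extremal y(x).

The Lagrangian is L = (1/2)(y')^2 + 8 y^2.
∂L/∂y = 16y.
∂L/∂y' = y'.
The Euler-Lagrange equation d/dx(∂L/∂y') − ∂L/∂y = 0 becomes:
    y'' - 16 y = 0
General solution: y(x) = A e^(4x) + B e^(-4x), where A and B are arbitrary constants fixed by the endpoint conditions.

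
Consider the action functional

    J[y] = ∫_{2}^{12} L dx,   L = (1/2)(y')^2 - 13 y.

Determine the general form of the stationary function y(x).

The Lagrangian is L = (1/2)(y')^2 - 13 y.
∂L/∂y = -13.
∂L/∂y' = y'.
The Euler-Lagrange equation d/dx(∂L/∂y') − ∂L/∂y = 0 becomes:
    y'' + 13 = 0
General solution: y(x) = -(13/2) x^2 + A x + B, where A and B are arbitrary constants fixed by the endpoint conditions.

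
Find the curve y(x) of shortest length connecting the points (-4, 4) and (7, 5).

Arc-length functional: J[y] = ∫ sqrt(1 + (y')^2) dx.
Lagrangian L = sqrt(1 + (y')^2) has no explicit y dependence, so ∂L/∂y = 0 and the Euler-Lagrange equation gives
    d/dx( y' / sqrt(1 + (y')^2) ) = 0  ⇒  y' / sqrt(1 + (y')^2) = const.
Hence y' is constant, so y(x) is affine.
Fitting the endpoints (-4, 4) and (7, 5):
    slope m = (5 − 4) / (7 − (-4)) = 1/11,
    intercept c = 4 − m·(-4) = 48/11.
Extremal: y(x) = (1/11) x + 48/11.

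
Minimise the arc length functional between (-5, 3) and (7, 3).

Arc-length functional: J[y] = ∫ sqrt(1 + (y')^2) dx.
Lagrangian L = sqrt(1 + (y')^2) has no explicit y dependence, so ∂L/∂y = 0 and the Euler-Lagrange equation gives
    d/dx( y' / sqrt(1 + (y')^2) ) = 0  ⇒  y' / sqrt(1 + (y')^2) = const.
Hence y' is constant, so y(x) is affine.
Fitting the endpoints (-5, 3) and (7, 3):
    slope m = (3 − 3) / (7 − (-5)) = 0,
    intercept c = 3 − m·(-5) = 3.
Extremal: y(x) = 3.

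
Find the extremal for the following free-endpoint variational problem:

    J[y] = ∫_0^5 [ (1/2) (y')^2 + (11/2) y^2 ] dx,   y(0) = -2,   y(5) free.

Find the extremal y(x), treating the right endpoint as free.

The Lagrangian L = (1/2) (y')^2 + (11/2) y^2 gives
    ∂L/∂y = 11 y,   ∂L/∂y' = y'.
Euler-Lagrange: y'' − 11 y = 0.
With k = sqrt(11), the general solution is
    y(x) = A cosh(sqrt(11) x) + B sinh(sqrt(11) x).
Fixed left endpoint y(0) = -2 ⇒ A = -2.
The right endpoint x = 5 is free, so the natural (transversality) condition is ∂L/∂y' |_{x=5} = 0, i.e. y'(5) = 0.
Compute y'(x) = A k sinh(k x) + B k cosh(k x), so
    y'(5) = A k sinh(k·5) + B k cosh(k·5) = 0
    ⇒ B = −A tanh(k·5) = 2 tanh(sqrt(11)·5).
Therefore the extremal is
    y(x) = −2 cosh(sqrt(11) x) + 2 tanh(sqrt(11)·5) sinh(sqrt(11) x).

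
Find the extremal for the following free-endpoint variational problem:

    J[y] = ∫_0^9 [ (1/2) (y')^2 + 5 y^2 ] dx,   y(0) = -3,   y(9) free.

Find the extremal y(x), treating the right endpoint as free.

The Lagrangian L = (1/2) (y')^2 + 5 y^2 gives
    ∂L/∂y = 10 y,   ∂L/∂y' = y'.
Euler-Lagrange: y'' − 10 y = 0.
With k = sqrt(10), the general solution is
    y(x) = A cosh(sqrt(10) x) + B sinh(sqrt(10) x).
Fixed left endpoint y(0) = -3 ⇒ A = -3.
The right endpoint x = 9 is free, so the natural (transversality) condition is ∂L/∂y' |_{x=9} = 0, i.e. y'(9) = 0.
Compute y'(x) = A k sinh(k x) + B k cosh(k x), so
    y'(9) = A k sinh(k·9) + B k cosh(k·9) = 0
    ⇒ B = −A tanh(k·9) = 3 tanh(sqrt(10)·9).
Therefore the extremal is
    y(x) = −3 cosh(sqrt(10) x) + 3 tanh(sqrt(10)·9) sinh(sqrt(10) x).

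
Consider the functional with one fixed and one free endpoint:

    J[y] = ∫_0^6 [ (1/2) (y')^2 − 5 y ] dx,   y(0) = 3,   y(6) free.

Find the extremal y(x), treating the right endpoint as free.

The Lagrangian L = (1/2) (y')^2 − 5 y gives
    ∂L/∂y = −5,   ∂L/∂y' = y'.
Euler-Lagrange: d/dx(y') − (−5) = 0, i.e. y'' + 5 = 0, so
    y(x) = −(5/2) x^2 + C1 x + C2.
Fixed left endpoint y(0) = 3 ⇒ C2 = 3.
The right endpoint x = 6 is free, so the natural (transversality) condition is ∂L/∂y' |_{x=6} = 0, i.e. y'(6) = 0.
Compute y'(x) = −5 x + C1, so y'(6) = −30 + C1 = 0 ⇒ C1 = 30.
Therefore the extremal is
    y(x) = −(5/2) x^2 + 30 x + 3.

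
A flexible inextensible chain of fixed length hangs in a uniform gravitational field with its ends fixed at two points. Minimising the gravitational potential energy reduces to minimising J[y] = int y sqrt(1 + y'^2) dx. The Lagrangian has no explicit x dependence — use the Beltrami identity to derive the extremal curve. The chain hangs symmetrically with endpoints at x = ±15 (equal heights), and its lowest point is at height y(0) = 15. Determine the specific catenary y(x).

The Lagrangian L(y, y') = y sqrt(1 + y'^2) has no explicit x dependence, so the Beltrami identity applies:
    L − y' ∂L/∂y' = C.
Compute ∂L/∂y' = y · y' / sqrt(1 + y'^2). Then
    L − y' ∂L/∂y'
    = y sqrt(1 + y'^2) − y · y'^2 / sqrt(1 + y'^2)
    = y (1 + y'^2 − y'^2) / sqrt(1 + y'^2)
    = y / sqrt(1 + y'^2) = C.
Squaring gives y^2 = C^2 (1 + y'^2), i.e.
    y'^2 = y^2 / C^2 − 1.
Separating variables,
    dy / sqrt(y^2 − C^2) = dx / C,
and integrating gives arccosh(y / C) = (x − a)/C, so
    y(x) = C cosh((x − a)/C),
the catenary. The constants C and a are fixed by the two endpoint conditions (and, for the hanging-chain problem, the length constraint selects C).
Now fit the given data. The endpoints x = ±15 are symmetric at equal height, so the catenary is even about its minimum: a = 0 and y(x) = C cosh(x/C). The lowest point is y(0) = C cosh(0) = C, and we are told y(0) = 15, so C = 15. Therefore
    y(x) = 15 cosh(x/15),
and at the endpoints
    y(±15) = 15 cosh(15/15).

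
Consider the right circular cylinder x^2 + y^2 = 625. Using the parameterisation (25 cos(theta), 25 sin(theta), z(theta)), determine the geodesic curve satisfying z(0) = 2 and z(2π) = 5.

Parameterise the cylinder of radius R = 25 as
    r(θ) = (25 cos θ, 25 sin θ, z(θ)).
The arc-length element is
    ds = sqrt(625 + (dz/dθ)^2) dθ,
so the Lagrangian is L = sqrt(625 + z'^2).
L depends on z' only, not on z or θ, so ∂L/∂z = 0 and
    ∂L/∂z' = z' / sqrt(625 + z'^2).
The Euler-Lagrange equation gives
    d/dθ( z' / sqrt(625 + z'^2) ) = 0,
so z' is constant. Integrating once:
    z(θ) = a θ + b,
a helix on the cylinder (a straight line when the cylinder is unrolled). The constants a, b are determined by the endpoint conditions.
With endpoint conditions z(0) = 2 and z(2π) = 5: from z(0) = b we get b = 2, and a·2π + 2 = 5 gives a = 3/(2π), so
    z(θ) = (3/(2π)) θ + 2.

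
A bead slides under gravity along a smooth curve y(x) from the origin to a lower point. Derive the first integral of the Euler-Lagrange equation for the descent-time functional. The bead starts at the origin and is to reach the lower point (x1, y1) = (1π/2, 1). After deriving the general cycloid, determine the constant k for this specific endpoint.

The Lagrangian L = sqrt((1 + y'^2) / y) has no explicit x dependence, so the Beltrami identity applies:
    L − y' ∂L/∂y' = C.
Compute ∂L/∂y' = y' / sqrt(y (1 + y'^2)).
Substitute:
    sqrt((1 + y'^2)/y) − y'·y' / sqrt(y (1 + y'^2))
    = (1 + y'^2) / sqrt(y (1 + y'^2)) − y'^2 / sqrt(y (1 + y'^2))
    = 1 / sqrt(y (1 + y'^2)) = C.
Squaring and rearranging gives the first integral
    y (1 + y'^2) = 1/C^2 =: k   (constant).
Solving this first-order ODE by the substitution
    y = (k/2)(1 − cos θ)
yields the cycloid parameterisation
    x(θ) = (k/2)(θ − sin θ),   y(θ) = (k/2)(1 − cos θ).
The constant k is fixed by the endpoint condition.
Now fit the given lower endpoint (x1, y1) = (1π/2, 1). At the bottom of the first arch (θ = π), the parametric equations give
    y(π) = (k/2)(1 − cos π) = k,
    x(π) = (k/2)(π − sin π) = kπ/2.
Matching y(π) = 1 gives k = 1, consistent with x(π) = 1π/2. Therefore the specific cycloid is
    x(θ) = (1/2)(θ − sin θ),   y(θ) = (1/2)(1 − cos θ).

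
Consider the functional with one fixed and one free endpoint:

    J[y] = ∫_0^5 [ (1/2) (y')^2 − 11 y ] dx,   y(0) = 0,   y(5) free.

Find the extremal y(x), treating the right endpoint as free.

The Lagrangian L = (1/2) (y')^2 − 11 y gives
    ∂L/∂y = −11,   ∂L/∂y' = y'.
Euler-Lagrange: d/dx(y') − (−11) = 0, i.e. y'' + 11 = 0, so
    y(x) = −(11/2) x^2 + C1 x + C2.
Fixed left endpoint y(0) = 0 ⇒ C2 = 0.
The right endpoint x = 5 is free, so the natural (transversality) condition is ∂L/∂y' |_{x=5} = 0, i.e. y'(5) = 0.
Compute y'(x) = −11 x + C1, so y'(5) = −55 + C1 = 0 ⇒ C1 = 55.
Therefore the extremal is
    y(x) = −(11/2) x^2 + 55 x.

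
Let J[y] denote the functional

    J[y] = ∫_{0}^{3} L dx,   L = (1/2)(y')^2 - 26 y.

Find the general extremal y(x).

The Lagrangian is L = (1/2)(y')^2 - 26 y.
∂L/∂y = -26.
∂L/∂y' = y'.
The Euler-Lagrange equation d/dx(∂L/∂y') − ∂L/∂y = 0 becomes:
    y'' + 26 = 0
General solution: y(x) = -13 x^2 + A x + B, where A and B are arbitrary constants fixed by the endpoint conditions.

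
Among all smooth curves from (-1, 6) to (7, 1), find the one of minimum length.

Arc-length functional: J[y] = ∫ sqrt(1 + (y')^2) dx.
Lagrangian L = sqrt(1 + (y')^2) has no explicit y dependence, so ∂L/∂y = 0 and the Euler-Lagrange equation gives
    d/dx( y' / sqrt(1 + (y')^2) ) = 0  ⇒  y' / sqrt(1 + (y')^2) = const.
Hence y' is constant, so y(x) is affine.
Fitting the endpoints (-1, 6) and (7, 1):
    slope m = (1 − 6) / (7 − (-1)) = -5/8,
    intercept c = 6 − m·(-1) = 43/8.
Extremal: y(x) = (-5/8) x + 43/8.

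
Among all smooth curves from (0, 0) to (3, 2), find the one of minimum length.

Arc-length functional: J[y] = ∫ sqrt(1 + (y')^2) dx.
Lagrangian L = sqrt(1 + (y')^2) has no explicit y dependence, so ∂L/∂y = 0 and the Euler-Lagrange equation gives
    d/dx( y' / sqrt(1 + (y')^2) ) = 0  ⇒  y' / sqrt(1 + (y')^2) = const.
Hence y' is constant, so y(x) is affine.
Fitting the endpoints (0, 0) and (3, 2):
    slope m = (2 − 0) / (3 − 0) = 2/3,
    intercept c = 0 − m·0 = 0.
Extremal: y(x) = (2/3) x.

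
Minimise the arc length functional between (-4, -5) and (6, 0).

Arc-length functional: J[y] = ∫ sqrt(1 + (y')^2) dx.
Lagrangian L = sqrt(1 + (y')^2) has no explicit y dependence, so ∂L/∂y = 0 and the Euler-Lagrange equation gives
    d/dx( y' / sqrt(1 + (y')^2) ) = 0  ⇒  y' / sqrt(1 + (y')^2) = const.
Hence y' is constant, so y(x) is affine.
Fitting the endpoints (-4, -5) and (6, 0):
    slope m = (0 − (-5)) / (6 − (-4)) = 1/2,
    intercept c = (-5) − m·(-4) = -3.
Extremal: y(x) = (1/2) x - 3.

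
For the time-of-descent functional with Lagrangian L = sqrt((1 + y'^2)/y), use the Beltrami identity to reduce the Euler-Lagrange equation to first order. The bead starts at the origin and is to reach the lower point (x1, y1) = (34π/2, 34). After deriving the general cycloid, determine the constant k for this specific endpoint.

The Lagrangian L = sqrt((1 + y'^2) / y) has no explicit x dependence, so the Beltrami identity applies:
    L − y' ∂L/∂y' = C.
Compute ∂L/∂y' = y' / sqrt(y (1 + y'^2)).
Substitute:
    sqrt((1 + y'^2)/y) − y'·y' / sqrt(y (1 + y'^2))
    = (1 + y'^2) / sqrt(y (1 + y'^2)) − y'^2 / sqrt(y (1 + y'^2))
    = 1 / sqrt(y (1 + y'^2)) = C.
Squaring and rearranging gives the first integral
    y (1 + y'^2) = 1/C^2 =: k   (constant).
Solving this first-order ODE by the substitution
    y = (k/2)(1 − cos θ)
yields the cycloid parameterisation
    x(θ) = (k/2)(θ − sin θ),   y(θ) = (k/2)(1 − cos θ).
The constant k is fixed by the endpoint condition.
Now fit the given lower endpoint (x1, y1) = (34π/2, 34). At the bottom of the first arch (θ = π), the parametric equations give
    y(π) = (k/2)(1 − cos π) = k,
    x(π) = (k/2)(π − sin π) = kπ/2.
Matching y(π) = 34 gives k = 34, consistent with x(π) = 34π/2. Therefore the specific cycloid is
    x(θ) = (34/2)(θ − sin θ),   y(θ) = (34/2)(1 − cos θ).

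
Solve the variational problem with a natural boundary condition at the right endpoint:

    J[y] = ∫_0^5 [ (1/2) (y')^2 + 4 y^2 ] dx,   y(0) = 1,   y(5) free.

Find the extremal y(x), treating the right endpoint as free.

The Lagrangian L = (1/2) (y')^2 + 4 y^2 gives
    ∂L/∂y = 8 y,   ∂L/∂y' = y'.
Euler-Lagrange: y'' − 8 y = 0.
With k = sqrt(8), the general solution is
    y(x) = A cosh(sqrt(8) x) + B sinh(sqrt(8) x).
Fixed left endpoint y(0) = 1 ⇒ A = 1.
The right endpoint x = 5 is free, so the natural (transversality) condition is ∂L/∂y' |_{x=5} = 0, i.e. y'(5) = 0.
Compute y'(x) = A k sinh(k x) + B k cosh(k x), so
    y'(5) = A k sinh(k·5) + B k cosh(k·5) = 0
    ⇒ B = −A tanh(k·5) = − tanh(sqrt(8)·5).
Therefore the extremal is
    y(x) = cosh(sqrt(8) x) − tanh(sqrt(8)·5) sinh(sqrt(8) x).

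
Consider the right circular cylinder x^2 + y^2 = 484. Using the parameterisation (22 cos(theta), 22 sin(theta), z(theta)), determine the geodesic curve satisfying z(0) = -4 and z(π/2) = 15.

Parameterise the cylinder of radius R = 22 as
    r(θ) = (22 cos θ, 22 sin θ, z(θ)).
The arc-length element is
    ds = sqrt(484 + (dz/dθ)^2) dθ,
so the Lagrangian is L = sqrt(484 + z'^2).
L depends on z' only, not on z or θ, so ∂L/∂z = 0 and
    ∂L/∂z' = z' / sqrt(484 + z'^2).
The Euler-Lagrange equation gives
    d/dθ( z' / sqrt(484 + z'^2) ) = 0,
so z' is constant. Integrating once:
    z(θ) = a θ + b,
a helix on the cylinder (a straight line when the cylinder is unrolled). The constants a, b are determined by the endpoint conditions.
With endpoint conditions z(0) = -4 and z(π/2) = 15: from z(0) = b we get b = -4, and a·π/2 + -4 = 15 gives a = 38/π, so
    z(θ) = (38/π) θ − 4.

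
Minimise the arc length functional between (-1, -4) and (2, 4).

Arc-length functional: J[y] = ∫ sqrt(1 + (y')^2) dx.
Lagrangian L = sqrt(1 + (y')^2) has no explicit y dependence, so ∂L/∂y = 0 and the Euler-Lagrange equation gives
    d/dx( y' / sqrt(1 + (y')^2) ) = 0  ⇒  y' / sqrt(1 + (y')^2) = const.
Hence y' is constant, so y(x) is affine.
Fitting the endpoints (-1, -4) and (2, 4):
    slope m = (4 − (-4)) / (2 − (-1)) = 8/3,
    intercept c = (-4) − m·(-1) = -4/3.
Extremal: y(x) = (8/3) x - 4/3.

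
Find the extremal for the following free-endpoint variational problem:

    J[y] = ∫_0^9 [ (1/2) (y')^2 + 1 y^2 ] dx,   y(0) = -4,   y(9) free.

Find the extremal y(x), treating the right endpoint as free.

The Lagrangian L = (1/2) (y')^2 + 1 y^2 gives
    ∂L/∂y = 2 y,   ∂L/∂y' = y'.
Euler-Lagrange: y'' − 2 y = 0.
With k = sqrt(2), the general solution is
    y(x) = A cosh(sqrt(2) x) + B sinh(sqrt(2) x).
Fixed left endpoint y(0) = -4 ⇒ A = -4.
The right endpoint x = 9 is free, so the natural (transversality) condition is ∂L/∂y' |_{x=9} = 0, i.e. y'(9) = 0.
Compute y'(x) = A k sinh(k x) + B k cosh(k x), so
    y'(9) = A k sinh(k·9) + B k cosh(k·9) = 0
    ⇒ B = −A tanh(k·9) = 4 tanh(sqrt(2)·9).
Therefore the extremal is
    y(x) = −4 cosh(sqrt(2) x) + 4 tanh(sqrt(2)·9) sinh(sqrt(2) x).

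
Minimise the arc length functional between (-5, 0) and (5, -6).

Arc-length functional: J[y] = ∫ sqrt(1 + (y')^2) dx.
Lagrangian L = sqrt(1 + (y')^2) has no explicit y dependence, so ∂L/∂y = 0 and the Euler-Lagrange equation gives
    d/dx( y' / sqrt(1 + (y')^2) ) = 0  ⇒  y' / sqrt(1 + (y')^2) = const.
Hence y' is constant, so y(x) is affine.
Fitting the endpoints (-5, 0) and (5, -6):
    slope m = ((-6) − 0) / (5 − (-5)) = -3/5,
    intercept c = 0 − m·(-5) = -3.
Extremal: y(x) = (-3/5) x - 3.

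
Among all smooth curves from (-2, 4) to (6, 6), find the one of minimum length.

Arc-length functional: J[y] = ∫ sqrt(1 + (y')^2) dx.
Lagrangian L = sqrt(1 + (y')^2) has no explicit y dependence, so ∂L/∂y = 0 and the Euler-Lagrange equation gives
    d/dx( y' / sqrt(1 + (y')^2) ) = 0  ⇒  y' / sqrt(1 + (y')^2) = const.
Hence y' is constant, so y(x) is affine.
Fitting the endpoints (-2, 4) and (6, 6):
    slope m = (6 − 4) / (6 − (-2)) = 1/4,
    intercept c = 4 − m·(-2) = 9/2.
Extremal: y(x) = (1/4) x + 9/2.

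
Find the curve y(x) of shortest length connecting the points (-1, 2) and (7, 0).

Arc-length functional: J[y] = ∫ sqrt(1 + (y')^2) dx.
Lagrangian L = sqrt(1 + (y')^2) has no explicit y dependence, so ∂L/∂y = 0 and the Euler-Lagrange equation gives
    d/dx( y' / sqrt(1 + (y')^2) ) = 0  ⇒  y' / sqrt(1 + (y')^2) = const.
Hence y' is constant, so y(x) is affine.
Fitting the endpoints (-1, 2) and (7, 0):
    slope m = (0 − 2) / (7 − (-1)) = -1/4,
    intercept c = 2 − m·(-1) = 7/4.
Extremal: y(x) = (-1/4) x + 7/4.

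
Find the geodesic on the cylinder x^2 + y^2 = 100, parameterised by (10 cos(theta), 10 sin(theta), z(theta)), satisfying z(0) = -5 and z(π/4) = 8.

Parameterise the cylinder of radius R = 10 as
    r(θ) = (10 cos θ, 10 sin θ, z(θ)).
The arc-length element is
    ds = sqrt(100 + (dz/dθ)^2) dθ,
so the Lagrangian is L = sqrt(100 + z'^2).
L depends on z' only, not on z or θ, so ∂L/∂z = 0 and
    ∂L/∂z' = z' / sqrt(100 + z'^2).
The Euler-Lagrange equation gives
    d/dθ( z' / sqrt(100 + z'^2) ) = 0,
so z' is constant. Integrating once:
    z(θ) = a θ + b,
a helix on the cylinder (a straight line when the cylinder is unrolled). The constants a, b are determined by the endpoint conditions.
With endpoint conditions z(0) = -5 and z(π/4) = 8: from z(0) = b we get b = -5, and a·π/4 + -5 = 8 gives a = 52/π, so
    z(θ) = (52/π) θ − 5.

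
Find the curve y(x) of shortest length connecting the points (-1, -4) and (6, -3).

Arc-length functional: J[y] = ∫ sqrt(1 + (y')^2) dx.
Lagrangian L = sqrt(1 + (y')^2) has no explicit y dependence, so ∂L/∂y = 0 and the Euler-Lagrange equation gives
    d/dx( y' / sqrt(1 + (y')^2) ) = 0  ⇒  y' / sqrt(1 + (y')^2) = const.
Hence y' is constant, so y(x) is affine.
Fitting the endpoints (-1, -4) and (6, -3):
    slope m = ((-3) − (-4)) / (6 − (-1)) = 1/7,
    intercept c = (-4) − m·(-1) = -27/7.
Extremal: y(x) = (1/7) x - 27/7.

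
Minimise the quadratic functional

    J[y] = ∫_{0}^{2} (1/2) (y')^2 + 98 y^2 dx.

The Lagrangian is L = (1/2) (y')^2 + 98 y^2.
Compute ∂L/∂y = 196y, ∂L/∂y' = y'.
The Euler-Lagrange equation d/dx(∂L/∂y') − ∂L/∂y = 0 reduces to
    y'' − 196 y = 0.
Its general solution is
    y(x) = A e^(14x) + B e^(−14x),
with A, B fixed by the endpoint conditions.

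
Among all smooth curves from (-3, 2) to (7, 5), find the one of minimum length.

Arc-length functional: J[y] = ∫ sqrt(1 + (y')^2) dx.
Lagrangian L = sqrt(1 + (y')^2) has no explicit y dependence, so ∂L/∂y = 0 and the Euler-Lagrange equation gives
    d/dx( y' / sqrt(1 + (y')^2) ) = 0  ⇒  y' / sqrt(1 + (y')^2) = const.
Hence y' is constant, so y(x) is affine.
Fitting the endpoints (-3, 2) and (7, 5):
    slope m = (5 − 2) / (7 − (-3)) = 3/10,
    intercept c = 2 − m·(-3) = 29/10.
Extremal: y(x) = (3/10) x + 29/10.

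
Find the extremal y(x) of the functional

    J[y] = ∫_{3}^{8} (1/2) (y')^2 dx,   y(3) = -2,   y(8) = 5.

The Lagrangian is L = (1/2) (y')^2.
Compute ∂L/∂y = 0, ∂L/∂y' = y'.
The Euler-Lagrange equation d/dx(∂L/∂y') − ∂L/∂y = 0 reduces to
    y'' = 0.
Its general solution is
    y(x) = A x + B,
with A, B fixed by the endpoint conditions.
Applying the endpoint conditions y(3) = -2 and y(8) = 5: solve A·3 + B = -2 and A·8 + B = 5. Subtracting gives A(8 − 3) = 5 − -2, so A = 7/5, and B = -2 − A·3 = -31/5. Therefore
    y(x) = (7/5) x - 31/5.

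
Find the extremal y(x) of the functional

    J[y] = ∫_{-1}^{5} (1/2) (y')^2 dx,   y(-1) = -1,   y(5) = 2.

The Lagrangian is L = (1/2) (y')^2.
Compute ∂L/∂y = 0, ∂L/∂y' = y'.
The Euler-Lagrange equation d/dx(∂L/∂y') − ∂L/∂y = 0 reduces to
    y'' = 0.
Its general solution is
    y(x) = A x + B,
with A, B fixed by the endpoint conditions.
Applying the endpoint conditions y(-1) = -1 and y(5) = 2: solve A·-1 + B = -1 and A·5 + B = 2. Subtracting gives A(5 − -1) = 2 − -1, so A = 1/2, and B = -1 − A·-1 = -1/2. Therefore
    y(x) = (1/2) x - 1/2.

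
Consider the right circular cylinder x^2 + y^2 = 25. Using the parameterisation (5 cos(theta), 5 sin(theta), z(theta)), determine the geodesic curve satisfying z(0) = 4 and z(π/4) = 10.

Parameterise the cylinder of radius R = 5 as
    r(θ) = (5 cos θ, 5 sin θ, z(θ)).
The arc-length element is
    ds = sqrt(25 + (dz/dθ)^2) dθ,
so the Lagrangian is L = sqrt(25 + z'^2).
L depends on z' only, not on z or θ, so ∂L/∂z = 0 and
    ∂L/∂z' = z' / sqrt(25 + z'^2).
The Euler-Lagrange equation gives
    d/dθ( z' / sqrt(25 + z'^2) ) = 0,
so z' is constant. Integrating once:
    z(θ) = a θ + b,
a helix on the cylinder (a straight line when the cylinder is unrolled). The constants a, b are determined by the endpoint conditions.
With endpoint conditions z(0) = 4 and z(π/4) = 10: from z(0) = b we get b = 4, and a·π/4 + 4 = 10 gives a = 24/π, so
    z(θ) = (24/π) θ + 4.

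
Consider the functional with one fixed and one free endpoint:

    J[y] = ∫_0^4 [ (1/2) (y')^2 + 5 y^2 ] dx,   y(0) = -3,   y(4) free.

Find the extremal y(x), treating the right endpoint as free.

The Lagrangian L = (1/2) (y')^2 + 5 y^2 gives
    ∂L/∂y = 10 y,   ∂L/∂y' = y'.
Euler-Lagrange: y'' − 10 y = 0.
With k = sqrt(10), the general solution is
    y(x) = A cosh(sqrt(10) x) + B sinh(sqrt(10) x).
Fixed left endpoint y(0) = -3 ⇒ A = -3.
The right endpoint x = 4 is free, so the natural (transversality) condition is ∂L/∂y' |_{x=4} = 0, i.e. y'(4) = 0.
Compute y'(x) = A k sinh(k x) + B k cosh(k x), so
    y'(4) = A k sinh(k·4) + B k cosh(k·4) = 0
    ⇒ B = −A tanh(k·4) = 3 tanh(sqrt(10)·4).
Therefore the extremal is
    y(x) = −3 cosh(sqrt(10) x) + 3 tanh(sqrt(10)·4) sinh(sqrt(10) x).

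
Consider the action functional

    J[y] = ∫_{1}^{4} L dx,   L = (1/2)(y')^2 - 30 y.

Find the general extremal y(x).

The Lagrangian is L = (1/2)(y')^2 - 30 y.
∂L/∂y = -30.
∂L/∂y' = y'.
The Euler-Lagrange equation d/dx(∂L/∂y') − ∂L/∂y = 0 becomes:
    y'' + 30 = 0
General solution: y(x) = -15 x^2 + A x + B, where A and B are arbitrary constants fixed by the endpoint conditions.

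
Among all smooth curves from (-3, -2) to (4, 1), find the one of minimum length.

Arc-length functional: J[y] = ∫ sqrt(1 + (y')^2) dx.
Lagrangian L = sqrt(1 + (y')^2) has no explicit y dependence, so ∂L/∂y = 0 and the Euler-Lagrange equation gives
    d/dx( y' / sqrt(1 + (y')^2) ) = 0  ⇒  y' / sqrt(1 + (y')^2) = const.
Hence y' is constant, so y(x) is affine.
Fitting the endpoints (-3, -2) and (4, 1):
    slope m = (1 − (-2)) / (4 − (-3)) = 3/7,
    intercept c = (-2) − m·(-3) = -5/7.
Extremal: y(x) = (3/7) x - 5/7.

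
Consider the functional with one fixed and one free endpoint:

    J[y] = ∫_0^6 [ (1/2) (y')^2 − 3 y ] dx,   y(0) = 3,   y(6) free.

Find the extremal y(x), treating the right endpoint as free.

The Lagrangian L = (1/2) (y')^2 − 3 y gives
    ∂L/∂y = −3,   ∂L/∂y' = y'.
Euler-Lagrange: d/dx(y') − (−3) = 0, i.e. y'' + 3 = 0, so
    y(x) = −(3/2) x^2 + C1 x + C2.
Fixed left endpoint y(0) = 3 ⇒ C2 = 3.
The right endpoint x = 6 is free, so the natural (transversality) condition is ∂L/∂y' |_{x=6} = 0, i.e. y'(6) = 0.
Compute y'(x) = −3 x + C1, so y'(6) = −18 + C1 = 0 ⇒ C1 = 18.
Therefore the extremal is
    y(x) = −(3/2) x^2 + 18 x + 3.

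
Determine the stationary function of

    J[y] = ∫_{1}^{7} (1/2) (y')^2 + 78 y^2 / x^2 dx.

The Lagrangian is L = (1/2) (y')^2 + 78 y^2 / x^2.
Compute ∂L/∂y = 156y/x^2, ∂L/∂y' = y'.
The Euler-Lagrange equation d/dx(∂L/∂y') − ∂L/∂y = 0 reduces to
    y'' − 156/x^2 · y = 0  (x > 0).
Its general solution is
    y(x) = A x^13 + B x^(-12),
with A, B fixed by the endpoint conditions.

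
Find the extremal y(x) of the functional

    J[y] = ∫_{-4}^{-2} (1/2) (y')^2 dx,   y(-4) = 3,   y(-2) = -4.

The Lagrangian is L = (1/2) (y')^2.
Compute ∂L/∂y = 0, ∂L/∂y' = y'.
The Euler-Lagrange equation d/dx(∂L/∂y') − ∂L/∂y = 0 reduces to
    y'' = 0.
Its general solution is
    y(x) = A x + B,
with A, B fixed by the endpoint conditions.
Applying the endpoint conditions y(-4) = 3 and y(-2) = -4: solve A·-4 + B = 3 and A·-2 + B = -4. Subtracting gives A(-2 − -4) = -4 − 3, so A = -7/2, and B = 3 − A·-4 = -11. Therefore
    y(x) = (-7/2) x - 11.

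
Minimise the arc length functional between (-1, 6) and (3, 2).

Arc-length functional: J[y] = ∫ sqrt(1 + (y')^2) dx.
Lagrangian L = sqrt(1 + (y')^2) has no explicit y dependence, so ∂L/∂y = 0 and the Euler-Lagrange equation gives
    d/dx( y' / sqrt(1 + (y')^2) ) = 0  ⇒  y' / sqrt(1 + (y')^2) = const.
Hence y' is constant, so y(x) is affine.
Fitting the endpoints (-1, 6) and (3, 2):
    slope m = (2 − 6) / (3 − (-1)) = -1,
    intercept c = 6 − m·(-1) = 5.
Extremal: y(x) = -x + 5.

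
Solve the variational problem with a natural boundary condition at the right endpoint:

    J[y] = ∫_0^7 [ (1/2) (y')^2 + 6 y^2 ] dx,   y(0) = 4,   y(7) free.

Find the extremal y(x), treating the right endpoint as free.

The Lagrangian L = (1/2) (y')^2 + 6 y^2 gives
    ∂L/∂y = 12 y,   ∂L/∂y' = y'.
Euler-Lagrange: y'' − 12 y = 0.
With k = sqrt(12), the general solution is
    y(x) = A cosh(sqrt(12) x) + B sinh(sqrt(12) x).
Fixed left endpoint y(0) = 4 ⇒ A = 4.
The right endpoint x = 7 is free, so the natural (transversality) condition is ∂L/∂y' |_{x=7} = 0, i.e. y'(7) = 0.
Compute y'(x) = A k sinh(k x) + B k cosh(k x), so
    y'(7) = A k sinh(k·7) + B k cosh(k·7) = 0
    ⇒ B = −A tanh(k·7) = − 4 tanh(sqrt(12)·7).
Therefore the extremal is
    y(x) = 4 cosh(sqrt(12) x) − 4 tanh(sqrt(12)·7) sinh(sqrt(12) x).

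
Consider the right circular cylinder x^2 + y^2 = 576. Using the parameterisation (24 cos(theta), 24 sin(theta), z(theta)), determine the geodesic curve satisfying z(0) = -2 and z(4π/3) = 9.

Parameterise the cylinder of radius R = 24 as
    r(θ) = (24 cos θ, 24 sin θ, z(θ)).
The arc-length element is
    ds = sqrt(576 + (dz/dθ)^2) dθ,
so the Lagrangian is L = sqrt(576 + z'^2).
L depends on z' only, not on z or θ, so ∂L/∂z = 0 and
    ∂L/∂z' = z' / sqrt(576 + z'^2).
The Euler-Lagrange equation gives
    d/dθ( z' / sqrt(576 + z'^2) ) = 0,
so z' is constant. Integrating once:
    z(θ) = a θ + b,
a helix on the cylinder (a straight line when the cylinder is unrolled). The constants a, b are determined by the endpoint conditions.
With endpoint conditions z(0) = -2 and z(4π/3) = 9: from z(0) = b we get b = -2, and a·4π/3 + -2 = 9 gives a = 33/(4π), so
    z(θ) = (33/(4π)) θ − 2.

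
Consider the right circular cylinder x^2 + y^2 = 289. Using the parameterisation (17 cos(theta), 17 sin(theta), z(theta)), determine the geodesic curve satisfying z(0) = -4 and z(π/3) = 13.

Parameterise the cylinder of radius R = 17 as
    r(θ) = (17 cos θ, 17 sin θ, z(θ)).
The arc-length element is
    ds = sqrt(289 + (dz/dθ)^2) dθ,
so the Lagrangian is L = sqrt(289 + z'^2).
L depends on z' only, not on z or θ, so ∂L/∂z = 0 and
    ∂L/∂z' = z' / sqrt(289 + z'^2).
The Euler-Lagrange equation gives
    d/dθ( z' / sqrt(289 + z'^2) ) = 0,
so z' is constant. Integrating once:
    z(θ) = a θ + b,
a helix on the cylinder (a straight line when the cylinder is unrolled). The constants a, b are determined by the endpoint conditions.
With endpoint conditions z(0) = -4 and z(π/3) = 13: from z(0) = b we get b = -4, and a·π/3 + -4 = 13 gives a = 51/π, so
    z(θ) = (51/π) θ − 4.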